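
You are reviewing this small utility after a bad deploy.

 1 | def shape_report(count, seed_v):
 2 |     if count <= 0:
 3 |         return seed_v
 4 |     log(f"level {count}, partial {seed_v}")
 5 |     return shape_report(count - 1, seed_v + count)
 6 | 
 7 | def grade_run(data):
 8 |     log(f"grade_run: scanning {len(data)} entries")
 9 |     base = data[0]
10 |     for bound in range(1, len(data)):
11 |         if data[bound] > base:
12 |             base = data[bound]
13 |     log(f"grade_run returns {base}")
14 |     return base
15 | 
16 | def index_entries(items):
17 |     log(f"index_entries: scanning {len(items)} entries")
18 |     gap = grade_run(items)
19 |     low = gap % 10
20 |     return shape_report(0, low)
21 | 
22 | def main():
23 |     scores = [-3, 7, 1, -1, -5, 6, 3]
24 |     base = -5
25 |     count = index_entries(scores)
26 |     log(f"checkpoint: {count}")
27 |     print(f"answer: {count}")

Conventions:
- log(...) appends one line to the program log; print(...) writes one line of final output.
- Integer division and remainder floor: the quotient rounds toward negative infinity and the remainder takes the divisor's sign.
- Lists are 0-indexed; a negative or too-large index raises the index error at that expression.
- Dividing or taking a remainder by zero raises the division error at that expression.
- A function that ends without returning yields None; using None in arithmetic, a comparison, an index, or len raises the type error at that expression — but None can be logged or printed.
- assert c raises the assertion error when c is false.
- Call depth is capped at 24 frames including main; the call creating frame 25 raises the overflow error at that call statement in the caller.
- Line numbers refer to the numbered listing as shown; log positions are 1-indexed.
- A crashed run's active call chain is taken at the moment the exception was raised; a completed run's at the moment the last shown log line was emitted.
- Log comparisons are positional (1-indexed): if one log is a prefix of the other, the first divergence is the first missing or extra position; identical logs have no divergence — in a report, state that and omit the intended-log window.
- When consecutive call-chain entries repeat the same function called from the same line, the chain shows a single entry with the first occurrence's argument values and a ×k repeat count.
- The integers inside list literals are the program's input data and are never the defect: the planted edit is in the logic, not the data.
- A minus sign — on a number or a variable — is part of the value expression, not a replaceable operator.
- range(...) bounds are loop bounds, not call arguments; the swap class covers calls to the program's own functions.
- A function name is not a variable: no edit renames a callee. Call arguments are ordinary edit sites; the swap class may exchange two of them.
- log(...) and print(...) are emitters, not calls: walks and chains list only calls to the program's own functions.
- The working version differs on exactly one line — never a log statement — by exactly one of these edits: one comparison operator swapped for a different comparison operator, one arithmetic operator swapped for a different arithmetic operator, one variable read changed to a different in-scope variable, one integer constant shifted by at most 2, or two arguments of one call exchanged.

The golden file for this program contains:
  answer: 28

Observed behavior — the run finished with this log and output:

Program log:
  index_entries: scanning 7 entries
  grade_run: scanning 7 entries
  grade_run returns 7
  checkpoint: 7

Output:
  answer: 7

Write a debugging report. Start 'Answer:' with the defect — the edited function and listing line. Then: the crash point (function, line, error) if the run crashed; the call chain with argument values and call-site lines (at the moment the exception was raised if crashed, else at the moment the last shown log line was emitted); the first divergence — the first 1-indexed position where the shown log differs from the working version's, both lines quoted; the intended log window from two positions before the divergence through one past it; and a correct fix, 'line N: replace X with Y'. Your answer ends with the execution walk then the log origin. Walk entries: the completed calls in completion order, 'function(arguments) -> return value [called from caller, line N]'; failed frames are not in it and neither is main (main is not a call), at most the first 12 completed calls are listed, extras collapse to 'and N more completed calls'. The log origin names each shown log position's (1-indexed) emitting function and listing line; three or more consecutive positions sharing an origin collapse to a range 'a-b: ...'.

Answer: the defect is in index_entries at line 20.
Core observation: The log first diverges at position 4: the faulty run prints 'checkpoint: 7' where the working version prints 'level 7, partial 0'.
Call chain: main.
First divergence: at position 4 the run shows 'checkpoint: 7' where the working version logs 'level 7, partial 0'.
Intended log window:
  2: grade_run: scanning 7 entries
  3: grade_run returns 7
  4: level 7, partial 0
  5: level 6, partial 7
Execution walk:
  grade_run([-3, 7, 1, -1, -5, 6, 3]) -> 7  [called from index_entries, line 18]
  shape_report(0, 7) -> 7  [called from index_entries, line 20]
  index_entries([-3, 7, 1, -1, -5, 6, 3]) -> 7  [called from main, line 25]
Log origin:
  1: from index_entries, line 17
  2: from grade_run, line 8
  3: from grade_run, line 13
  4: from main, line 26
A correct fix: line 20: replace `shape_report(0, low)` with `shape_report(low, 0)`.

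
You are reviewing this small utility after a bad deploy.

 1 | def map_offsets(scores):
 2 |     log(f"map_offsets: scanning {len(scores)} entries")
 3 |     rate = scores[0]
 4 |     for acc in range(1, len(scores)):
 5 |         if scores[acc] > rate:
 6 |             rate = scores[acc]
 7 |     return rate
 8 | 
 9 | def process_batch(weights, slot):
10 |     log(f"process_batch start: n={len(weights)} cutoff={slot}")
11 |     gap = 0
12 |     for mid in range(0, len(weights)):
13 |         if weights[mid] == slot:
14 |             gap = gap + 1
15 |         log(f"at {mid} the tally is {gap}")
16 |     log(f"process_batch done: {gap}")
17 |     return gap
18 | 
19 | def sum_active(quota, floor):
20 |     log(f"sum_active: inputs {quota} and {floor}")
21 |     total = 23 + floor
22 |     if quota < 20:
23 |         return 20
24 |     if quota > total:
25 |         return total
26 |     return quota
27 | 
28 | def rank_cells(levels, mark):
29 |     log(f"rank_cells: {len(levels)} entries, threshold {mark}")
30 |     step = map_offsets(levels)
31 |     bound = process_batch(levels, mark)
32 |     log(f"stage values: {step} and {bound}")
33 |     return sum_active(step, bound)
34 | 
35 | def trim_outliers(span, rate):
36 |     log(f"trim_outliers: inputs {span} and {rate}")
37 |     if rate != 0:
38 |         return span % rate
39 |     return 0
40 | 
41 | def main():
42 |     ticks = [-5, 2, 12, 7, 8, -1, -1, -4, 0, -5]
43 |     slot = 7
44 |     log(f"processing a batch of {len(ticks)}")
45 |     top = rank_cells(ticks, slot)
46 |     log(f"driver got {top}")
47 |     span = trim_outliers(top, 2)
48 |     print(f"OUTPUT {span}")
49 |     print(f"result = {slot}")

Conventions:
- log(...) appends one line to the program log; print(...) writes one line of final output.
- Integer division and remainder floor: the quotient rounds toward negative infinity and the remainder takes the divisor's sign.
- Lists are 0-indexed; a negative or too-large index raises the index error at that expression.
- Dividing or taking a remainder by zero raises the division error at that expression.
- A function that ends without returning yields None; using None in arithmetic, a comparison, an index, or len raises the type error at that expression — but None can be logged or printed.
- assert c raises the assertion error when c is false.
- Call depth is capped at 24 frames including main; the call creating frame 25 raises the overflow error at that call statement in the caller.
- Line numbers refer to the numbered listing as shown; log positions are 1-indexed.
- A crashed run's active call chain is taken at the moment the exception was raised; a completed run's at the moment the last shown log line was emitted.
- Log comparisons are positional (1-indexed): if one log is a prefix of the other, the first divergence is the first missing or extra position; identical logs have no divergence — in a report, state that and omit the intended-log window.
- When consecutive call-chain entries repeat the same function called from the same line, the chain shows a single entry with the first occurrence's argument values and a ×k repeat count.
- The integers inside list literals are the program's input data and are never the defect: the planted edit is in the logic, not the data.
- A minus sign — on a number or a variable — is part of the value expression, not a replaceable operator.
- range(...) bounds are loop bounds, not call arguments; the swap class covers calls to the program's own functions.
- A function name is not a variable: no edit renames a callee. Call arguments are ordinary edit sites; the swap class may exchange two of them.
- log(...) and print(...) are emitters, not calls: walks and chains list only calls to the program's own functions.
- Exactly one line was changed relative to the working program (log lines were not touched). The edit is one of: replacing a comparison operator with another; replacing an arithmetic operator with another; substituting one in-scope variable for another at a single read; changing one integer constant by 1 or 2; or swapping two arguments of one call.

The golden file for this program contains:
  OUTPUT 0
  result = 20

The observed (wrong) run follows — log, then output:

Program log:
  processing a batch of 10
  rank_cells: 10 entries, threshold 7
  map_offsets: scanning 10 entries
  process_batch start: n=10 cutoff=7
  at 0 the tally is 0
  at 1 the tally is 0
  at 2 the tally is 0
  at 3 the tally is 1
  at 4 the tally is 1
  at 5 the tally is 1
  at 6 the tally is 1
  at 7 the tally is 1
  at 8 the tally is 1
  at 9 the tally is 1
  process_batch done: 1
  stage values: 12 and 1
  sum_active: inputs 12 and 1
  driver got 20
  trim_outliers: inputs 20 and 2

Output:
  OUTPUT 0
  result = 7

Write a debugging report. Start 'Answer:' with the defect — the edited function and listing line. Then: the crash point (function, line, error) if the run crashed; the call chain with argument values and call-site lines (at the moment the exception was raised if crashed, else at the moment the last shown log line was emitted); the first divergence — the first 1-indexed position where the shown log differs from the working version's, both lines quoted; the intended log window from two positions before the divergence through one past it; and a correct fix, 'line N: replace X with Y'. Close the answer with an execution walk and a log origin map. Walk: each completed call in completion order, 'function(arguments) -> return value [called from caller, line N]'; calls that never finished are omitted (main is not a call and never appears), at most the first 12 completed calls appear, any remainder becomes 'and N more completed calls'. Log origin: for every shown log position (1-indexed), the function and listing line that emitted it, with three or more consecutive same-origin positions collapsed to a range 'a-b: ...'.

Answer: the defect is in main at line 49.
The tell: The two runs log identically and part ways only at the printed values.
Call chain: main -> trim_outliers(20, 2) (called at line 47).
First divergence: none (the log streams are identical).
Execution walk:
  map_offsets([-5, 2, 12, 7, 8, -1, -1, -4, 0, -5]) -> 12  [called from rank_cells, line 30]
  process_batch([-5, 2, 12, 7, 8, -1, -1, -4, 0, -5], 7) -> 1  [called from rank_cells, line 31]
  sum_active(12, 1) -> 20  [called from rank_cells, line 33]
  rank_cells([-5, 2, 12, 7, 8, -1, -1, -4, 0, -5], 7) -> 20  [called from main, line 45]
  trim_outliers(20, 2) -> 0  [called from main, line 47]
Origin of each log line:
  1: emitted by main (line 44)
  2: emitted by rank_cells (line 29)
  3: emitted by map_offsets (line 2)
  4: emitted by process_batch (line 10)
  5-14: emitted by process_batch (line 15)
  15: emitted by process_batch (line 16)
  16: emitted by rank_cells (line 32)
  17: emitted by sum_active (line 20)
  18: emitted by main (line 46)
  19: emitted by trim_outliers (line 36)
A correct fix: line 49: replace `slot` with `top`.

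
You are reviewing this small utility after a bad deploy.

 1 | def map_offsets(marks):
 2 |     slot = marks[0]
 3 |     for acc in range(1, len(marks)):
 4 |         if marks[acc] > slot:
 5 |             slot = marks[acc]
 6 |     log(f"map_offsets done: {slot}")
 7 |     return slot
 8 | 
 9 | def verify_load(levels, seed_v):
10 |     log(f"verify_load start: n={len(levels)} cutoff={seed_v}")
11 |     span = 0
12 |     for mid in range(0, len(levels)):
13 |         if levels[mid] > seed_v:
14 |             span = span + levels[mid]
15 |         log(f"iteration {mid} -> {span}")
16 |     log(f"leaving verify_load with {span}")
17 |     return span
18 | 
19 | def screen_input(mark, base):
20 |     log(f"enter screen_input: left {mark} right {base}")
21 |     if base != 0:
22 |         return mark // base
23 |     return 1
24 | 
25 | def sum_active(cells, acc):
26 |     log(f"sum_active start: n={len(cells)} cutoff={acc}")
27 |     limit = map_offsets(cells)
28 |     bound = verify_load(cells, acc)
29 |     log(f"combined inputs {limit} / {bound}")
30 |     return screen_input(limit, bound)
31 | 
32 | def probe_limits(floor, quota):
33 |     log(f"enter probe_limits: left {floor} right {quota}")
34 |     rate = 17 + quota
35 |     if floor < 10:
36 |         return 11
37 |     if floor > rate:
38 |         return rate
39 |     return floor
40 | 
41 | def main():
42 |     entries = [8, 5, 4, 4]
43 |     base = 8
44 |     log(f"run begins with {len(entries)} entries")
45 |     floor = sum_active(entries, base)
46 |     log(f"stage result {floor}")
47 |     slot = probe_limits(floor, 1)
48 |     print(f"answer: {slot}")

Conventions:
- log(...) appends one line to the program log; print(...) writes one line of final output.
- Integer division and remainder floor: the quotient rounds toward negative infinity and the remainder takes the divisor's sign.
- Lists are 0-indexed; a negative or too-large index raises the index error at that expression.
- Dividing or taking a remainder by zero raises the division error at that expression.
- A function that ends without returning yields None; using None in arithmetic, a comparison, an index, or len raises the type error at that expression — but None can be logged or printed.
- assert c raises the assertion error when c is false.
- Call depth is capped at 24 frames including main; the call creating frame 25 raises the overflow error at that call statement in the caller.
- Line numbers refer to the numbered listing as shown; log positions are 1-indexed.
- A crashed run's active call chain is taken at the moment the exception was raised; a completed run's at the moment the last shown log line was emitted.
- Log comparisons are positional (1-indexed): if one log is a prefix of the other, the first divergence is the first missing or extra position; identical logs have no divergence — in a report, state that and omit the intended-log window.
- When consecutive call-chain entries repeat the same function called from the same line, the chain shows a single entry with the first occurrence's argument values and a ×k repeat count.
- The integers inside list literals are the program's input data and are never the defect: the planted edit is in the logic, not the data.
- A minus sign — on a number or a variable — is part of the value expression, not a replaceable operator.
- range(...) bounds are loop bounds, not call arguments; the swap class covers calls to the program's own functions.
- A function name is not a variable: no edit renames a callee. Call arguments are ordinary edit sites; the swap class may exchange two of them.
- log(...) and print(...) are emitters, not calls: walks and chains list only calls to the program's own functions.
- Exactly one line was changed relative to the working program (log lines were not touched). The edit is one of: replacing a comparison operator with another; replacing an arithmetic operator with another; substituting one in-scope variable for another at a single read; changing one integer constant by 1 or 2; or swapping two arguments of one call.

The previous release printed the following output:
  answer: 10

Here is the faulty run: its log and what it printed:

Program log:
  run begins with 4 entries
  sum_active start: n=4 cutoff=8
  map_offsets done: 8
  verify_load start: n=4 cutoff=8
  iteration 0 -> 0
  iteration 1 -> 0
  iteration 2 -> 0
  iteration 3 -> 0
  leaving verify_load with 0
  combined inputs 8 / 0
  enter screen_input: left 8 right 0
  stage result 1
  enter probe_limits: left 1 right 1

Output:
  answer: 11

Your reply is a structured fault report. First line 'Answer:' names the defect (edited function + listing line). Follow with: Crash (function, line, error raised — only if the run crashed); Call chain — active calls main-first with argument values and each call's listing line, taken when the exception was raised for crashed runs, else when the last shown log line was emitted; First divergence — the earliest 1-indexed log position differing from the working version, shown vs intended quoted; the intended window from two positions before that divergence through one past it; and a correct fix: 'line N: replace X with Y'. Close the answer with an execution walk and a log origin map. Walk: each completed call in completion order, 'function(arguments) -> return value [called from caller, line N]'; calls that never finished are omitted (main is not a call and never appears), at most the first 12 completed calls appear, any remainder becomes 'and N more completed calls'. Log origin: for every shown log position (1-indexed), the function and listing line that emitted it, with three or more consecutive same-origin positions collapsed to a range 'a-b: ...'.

Answer: the defect is in probe_limits at line 36.
Key fact: The logs agree in full; only the final output differs.
Call chain: main -> probe_limits(1, 1) (called at line 47).
First divergence: none; the two logs match at every position.
Execution walk:
  map_offsets([8, 5, 4, 4]) -> 8  [called from sum_active, line 27]
  verify_load([8, 5, 4, 4], 8) -> 0  [called from sum_active, line 28]
  screen_input(8, 0) -> 1  [called from sum_active, line 30]
  sum_active([8, 5, 4, 4], 8) -> 1  [called from main, line 45]
  probe_limits(1, 1) -> 11  [called from main, line 47]
Origin of each log line:
  1 — main, line 44
  2 — sum_active, line 26
  3 — map_offsets, line 6
  4 — verify_load, line 10
  5-8 — verify_load, line 15
  9 — verify_load, line 16
  10 — sum_active, line 29
  11 — screen_input, line 20
  12 — main, line 46
  13 — probe_limits, line 33
A correct fix: line 36: replace `11` with `10`.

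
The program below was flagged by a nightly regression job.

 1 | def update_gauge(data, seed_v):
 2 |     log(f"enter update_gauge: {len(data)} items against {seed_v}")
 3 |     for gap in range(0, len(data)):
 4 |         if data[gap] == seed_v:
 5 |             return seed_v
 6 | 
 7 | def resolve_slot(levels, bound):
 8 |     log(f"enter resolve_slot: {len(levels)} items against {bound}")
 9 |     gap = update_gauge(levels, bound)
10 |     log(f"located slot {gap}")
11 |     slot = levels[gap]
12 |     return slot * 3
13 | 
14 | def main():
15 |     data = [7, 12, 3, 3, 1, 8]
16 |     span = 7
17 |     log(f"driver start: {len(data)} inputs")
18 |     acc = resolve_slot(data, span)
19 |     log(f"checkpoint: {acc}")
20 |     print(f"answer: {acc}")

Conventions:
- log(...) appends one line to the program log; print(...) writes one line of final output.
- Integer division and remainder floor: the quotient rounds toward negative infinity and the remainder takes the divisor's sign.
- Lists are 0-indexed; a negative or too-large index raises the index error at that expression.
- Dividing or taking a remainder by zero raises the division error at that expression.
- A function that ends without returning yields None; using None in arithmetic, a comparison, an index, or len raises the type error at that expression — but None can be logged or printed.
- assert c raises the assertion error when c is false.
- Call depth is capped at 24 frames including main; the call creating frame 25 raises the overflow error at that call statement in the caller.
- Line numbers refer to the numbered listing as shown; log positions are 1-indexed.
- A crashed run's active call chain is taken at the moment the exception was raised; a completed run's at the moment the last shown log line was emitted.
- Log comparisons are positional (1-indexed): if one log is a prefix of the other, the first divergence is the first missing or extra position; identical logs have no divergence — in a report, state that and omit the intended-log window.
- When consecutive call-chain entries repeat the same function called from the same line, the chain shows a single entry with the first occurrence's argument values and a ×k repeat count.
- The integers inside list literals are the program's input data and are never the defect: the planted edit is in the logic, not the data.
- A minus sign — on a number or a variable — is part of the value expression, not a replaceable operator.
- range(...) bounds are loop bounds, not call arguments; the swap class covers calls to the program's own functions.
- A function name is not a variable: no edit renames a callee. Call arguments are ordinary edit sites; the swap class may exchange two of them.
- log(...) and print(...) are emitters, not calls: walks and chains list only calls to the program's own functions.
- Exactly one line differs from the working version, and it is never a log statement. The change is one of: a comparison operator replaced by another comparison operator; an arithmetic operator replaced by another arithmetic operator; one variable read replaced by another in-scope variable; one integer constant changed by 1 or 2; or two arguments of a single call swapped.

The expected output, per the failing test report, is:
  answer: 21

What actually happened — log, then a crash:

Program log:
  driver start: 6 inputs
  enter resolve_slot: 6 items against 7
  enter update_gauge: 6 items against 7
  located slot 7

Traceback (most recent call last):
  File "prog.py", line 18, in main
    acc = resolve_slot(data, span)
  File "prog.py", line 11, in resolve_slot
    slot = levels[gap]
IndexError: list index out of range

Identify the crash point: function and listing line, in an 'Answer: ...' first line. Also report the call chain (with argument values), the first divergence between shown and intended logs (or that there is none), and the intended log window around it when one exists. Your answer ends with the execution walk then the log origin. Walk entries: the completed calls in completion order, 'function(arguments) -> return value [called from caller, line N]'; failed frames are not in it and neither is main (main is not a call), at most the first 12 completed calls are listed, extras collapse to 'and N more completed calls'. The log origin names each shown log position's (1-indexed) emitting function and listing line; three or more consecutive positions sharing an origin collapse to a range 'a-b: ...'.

Answer: the error was raised in resolve_slot, line 11.
Key observation: Log line 4 is where behavior first shows: 'located slot 7' appears instead of 'located slot 0'.
Call chain: main -> resolve_slot([7, 12, 3, 3, 1, 8], 7) (called at line 18).
First divergence: at position 4 the run shows 'located slot 7' where the working version logs 'located slot 0'.
Intended log window:
  2: enter resolve_slot: 6 items against 7
  3: enter update_gauge: 6 items against 7
  4: located slot 0
  5: checkpoint: 21
Execution walk:
  update_gauge([7, 12, 3, 3, 1, 8], 7) -> 7  [called from resolve_slot, line 9]
Log line origins:
  1: logged in main at line 17
  2: logged in resolve_slot at line 8
  3: logged in update_gauge at line 2
  4: logged in resolve_slot at line 10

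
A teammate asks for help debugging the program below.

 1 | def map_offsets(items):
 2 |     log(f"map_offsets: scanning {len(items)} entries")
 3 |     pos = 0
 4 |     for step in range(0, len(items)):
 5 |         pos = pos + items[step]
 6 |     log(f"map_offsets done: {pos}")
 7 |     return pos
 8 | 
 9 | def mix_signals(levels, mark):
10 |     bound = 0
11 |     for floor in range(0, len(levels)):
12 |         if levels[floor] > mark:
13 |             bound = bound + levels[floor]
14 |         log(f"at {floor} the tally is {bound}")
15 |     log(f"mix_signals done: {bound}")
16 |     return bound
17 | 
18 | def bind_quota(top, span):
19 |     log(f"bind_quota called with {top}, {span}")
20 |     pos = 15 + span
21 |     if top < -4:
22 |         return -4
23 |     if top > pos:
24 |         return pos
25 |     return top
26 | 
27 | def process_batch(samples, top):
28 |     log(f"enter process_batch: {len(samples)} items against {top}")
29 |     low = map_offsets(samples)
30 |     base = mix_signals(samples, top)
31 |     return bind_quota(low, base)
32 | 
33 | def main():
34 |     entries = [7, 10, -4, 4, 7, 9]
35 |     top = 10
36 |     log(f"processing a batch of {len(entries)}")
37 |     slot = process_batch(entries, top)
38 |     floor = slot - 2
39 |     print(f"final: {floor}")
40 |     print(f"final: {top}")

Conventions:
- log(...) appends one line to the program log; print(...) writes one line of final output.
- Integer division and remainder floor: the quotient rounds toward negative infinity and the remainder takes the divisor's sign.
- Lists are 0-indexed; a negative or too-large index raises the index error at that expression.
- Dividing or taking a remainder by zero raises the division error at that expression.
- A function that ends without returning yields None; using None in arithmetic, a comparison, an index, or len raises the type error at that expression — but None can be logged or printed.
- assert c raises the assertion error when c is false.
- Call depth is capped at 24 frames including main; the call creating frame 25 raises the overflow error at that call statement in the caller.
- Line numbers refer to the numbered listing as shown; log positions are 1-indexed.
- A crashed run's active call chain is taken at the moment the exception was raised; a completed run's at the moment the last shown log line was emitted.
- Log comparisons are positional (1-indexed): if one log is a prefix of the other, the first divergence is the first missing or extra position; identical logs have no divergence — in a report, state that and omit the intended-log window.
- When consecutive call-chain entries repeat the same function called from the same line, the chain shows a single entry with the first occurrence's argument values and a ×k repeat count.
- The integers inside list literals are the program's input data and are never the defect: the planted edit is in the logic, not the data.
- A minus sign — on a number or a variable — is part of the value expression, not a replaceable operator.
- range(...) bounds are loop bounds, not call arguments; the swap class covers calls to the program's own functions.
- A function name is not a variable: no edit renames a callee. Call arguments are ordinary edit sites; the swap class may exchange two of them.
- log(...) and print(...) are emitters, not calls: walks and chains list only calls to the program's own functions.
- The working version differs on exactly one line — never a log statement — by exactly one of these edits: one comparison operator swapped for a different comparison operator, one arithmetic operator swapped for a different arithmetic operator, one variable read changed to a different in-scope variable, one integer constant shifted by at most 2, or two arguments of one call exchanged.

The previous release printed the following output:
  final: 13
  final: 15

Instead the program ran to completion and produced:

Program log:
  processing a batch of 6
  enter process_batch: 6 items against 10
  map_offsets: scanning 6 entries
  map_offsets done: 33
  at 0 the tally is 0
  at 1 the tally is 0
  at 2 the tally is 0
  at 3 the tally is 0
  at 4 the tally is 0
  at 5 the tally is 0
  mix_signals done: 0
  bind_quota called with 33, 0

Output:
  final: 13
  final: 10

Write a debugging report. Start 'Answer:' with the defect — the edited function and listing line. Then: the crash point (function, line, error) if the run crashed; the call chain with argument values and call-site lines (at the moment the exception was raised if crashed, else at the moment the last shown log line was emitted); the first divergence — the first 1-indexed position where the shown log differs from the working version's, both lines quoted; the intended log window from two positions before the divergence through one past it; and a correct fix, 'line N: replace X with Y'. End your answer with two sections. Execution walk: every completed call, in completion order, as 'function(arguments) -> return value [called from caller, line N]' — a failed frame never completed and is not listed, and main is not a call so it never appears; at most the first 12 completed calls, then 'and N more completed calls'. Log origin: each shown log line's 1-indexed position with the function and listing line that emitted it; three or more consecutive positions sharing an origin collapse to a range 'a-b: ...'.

Answer: the defect is in main at line 40.
Key fact: No log line changed; the fault shows up purely in the output.
Call chain: main -> process_batch([7, 10, -4, 4, 7, 9], 10) (called at line 37) -> bind_quota(33, 0) (called at line 31).
First divergence: none; the two logs match at every position.
Execution walk:
  map_offsets([7, 10, -4, 4, 7, 9]) -> 33  [called from process_batch, line 29]
  mix_signals([7, 10, -4, 4, 7, 9], 10) -> 0  [called from process_batch, line 30]
  bind_quota(33, 0) -> 15  [called from process_batch, line 31]
  process_batch([7, 10, -4, 4, 7, 9], 10) -> 15  [called from main, line 37]
Log origin:
  1 — main, line 36
  2 — process_batch, line 28
  3 — map_offsets, line 2
  4 — map_offsets, line 6
  5-10 — mix_signals, line 14
  11 — mix_signals, line 15
  12 — bind_quota, line 19
A correct fix: line 40: replace `top` with `slot`.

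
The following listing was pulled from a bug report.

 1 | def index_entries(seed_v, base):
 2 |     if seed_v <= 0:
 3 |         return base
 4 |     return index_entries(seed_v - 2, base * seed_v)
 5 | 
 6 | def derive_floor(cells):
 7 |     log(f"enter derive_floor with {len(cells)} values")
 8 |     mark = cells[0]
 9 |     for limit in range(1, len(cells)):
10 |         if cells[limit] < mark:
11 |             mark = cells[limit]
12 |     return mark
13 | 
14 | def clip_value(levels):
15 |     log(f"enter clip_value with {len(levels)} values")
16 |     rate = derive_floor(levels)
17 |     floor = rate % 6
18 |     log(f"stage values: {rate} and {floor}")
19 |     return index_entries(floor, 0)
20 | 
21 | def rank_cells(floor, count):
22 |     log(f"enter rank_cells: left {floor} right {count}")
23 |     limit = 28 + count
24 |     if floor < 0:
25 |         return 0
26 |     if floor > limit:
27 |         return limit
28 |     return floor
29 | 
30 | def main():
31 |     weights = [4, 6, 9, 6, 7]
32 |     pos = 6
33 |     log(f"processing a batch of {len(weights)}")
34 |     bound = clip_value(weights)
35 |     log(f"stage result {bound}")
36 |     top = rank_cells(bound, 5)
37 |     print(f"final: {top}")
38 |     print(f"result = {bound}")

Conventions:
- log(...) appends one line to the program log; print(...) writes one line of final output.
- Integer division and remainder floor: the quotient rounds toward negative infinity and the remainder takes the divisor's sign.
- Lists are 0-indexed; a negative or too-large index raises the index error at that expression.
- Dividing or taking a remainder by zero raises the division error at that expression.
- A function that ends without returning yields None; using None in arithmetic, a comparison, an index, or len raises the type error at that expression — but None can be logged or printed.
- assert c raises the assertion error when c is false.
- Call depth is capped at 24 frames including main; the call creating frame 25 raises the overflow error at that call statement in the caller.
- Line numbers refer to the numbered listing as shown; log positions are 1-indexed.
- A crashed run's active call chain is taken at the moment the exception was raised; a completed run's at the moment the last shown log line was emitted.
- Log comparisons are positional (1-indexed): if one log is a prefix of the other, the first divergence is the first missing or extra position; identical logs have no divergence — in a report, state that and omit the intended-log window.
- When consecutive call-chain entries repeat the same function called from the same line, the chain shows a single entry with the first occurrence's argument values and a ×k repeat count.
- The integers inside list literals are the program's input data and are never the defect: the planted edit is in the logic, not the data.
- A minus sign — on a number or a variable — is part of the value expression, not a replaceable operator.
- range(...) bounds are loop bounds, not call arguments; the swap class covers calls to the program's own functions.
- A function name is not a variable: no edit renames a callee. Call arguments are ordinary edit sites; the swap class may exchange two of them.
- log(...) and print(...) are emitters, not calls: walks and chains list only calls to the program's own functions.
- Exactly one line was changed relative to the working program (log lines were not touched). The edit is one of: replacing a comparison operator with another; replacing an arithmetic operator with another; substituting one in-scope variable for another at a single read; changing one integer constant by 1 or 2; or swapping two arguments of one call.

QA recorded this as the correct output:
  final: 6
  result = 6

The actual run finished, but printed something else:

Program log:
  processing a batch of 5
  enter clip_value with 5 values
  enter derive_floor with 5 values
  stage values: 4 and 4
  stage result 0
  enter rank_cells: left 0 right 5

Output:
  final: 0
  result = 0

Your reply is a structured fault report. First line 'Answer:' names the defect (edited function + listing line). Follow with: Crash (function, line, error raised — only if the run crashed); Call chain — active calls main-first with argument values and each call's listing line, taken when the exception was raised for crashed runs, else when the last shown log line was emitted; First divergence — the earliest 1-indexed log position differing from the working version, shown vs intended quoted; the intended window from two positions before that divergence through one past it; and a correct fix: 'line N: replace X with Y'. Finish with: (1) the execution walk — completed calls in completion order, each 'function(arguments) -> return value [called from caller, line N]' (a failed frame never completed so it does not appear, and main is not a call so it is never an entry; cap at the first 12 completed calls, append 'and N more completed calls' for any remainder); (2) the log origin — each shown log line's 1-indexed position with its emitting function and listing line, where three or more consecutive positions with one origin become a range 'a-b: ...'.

Answer: the defect is in index_entries at line 4.
Key fact: The earliest visible damage is log position 5 — 'stage result 0' rather than the intended 'stage result 6'.
Call chain: main -> rank_cells(0, 5) (called at line 36).
First divergence: position 5 — shown 'stage result 0', intended 'stage result 6'.
Intended log window:
  3: enter derive_floor with 5 values
  4: stage values: 4 and 4
  5: stage result 6
  6: enter rank_cells: left 6 right 5
Execution walk:
  derive_floor([4, 6, 9, 6, 7]) -> 4  [called from clip_value, line 16]
  index_entries(0, 0) -> 0  [called from index_entries, line 4]
  index_entries(2, 0) -> 0  [called from index_entries, line 4]
  index_entries(4, 0) -> 0  [called from clip_value, line 19]
  clip_value([4, 6, 9, 6, 7]) -> 0  [called from main, line 34]
  rank_cells(0, 5) -> 0  [called from main, line 36]
Origin of each log line:
  1 — main, line 33
  2 — clip_value, line 15
  3 — derive_floor, line 7
  4 — clip_value, line 18
  5 — main, line 35
  6 — rank_cells, line 22
A correct fix: line 4: replace `*` with `+`.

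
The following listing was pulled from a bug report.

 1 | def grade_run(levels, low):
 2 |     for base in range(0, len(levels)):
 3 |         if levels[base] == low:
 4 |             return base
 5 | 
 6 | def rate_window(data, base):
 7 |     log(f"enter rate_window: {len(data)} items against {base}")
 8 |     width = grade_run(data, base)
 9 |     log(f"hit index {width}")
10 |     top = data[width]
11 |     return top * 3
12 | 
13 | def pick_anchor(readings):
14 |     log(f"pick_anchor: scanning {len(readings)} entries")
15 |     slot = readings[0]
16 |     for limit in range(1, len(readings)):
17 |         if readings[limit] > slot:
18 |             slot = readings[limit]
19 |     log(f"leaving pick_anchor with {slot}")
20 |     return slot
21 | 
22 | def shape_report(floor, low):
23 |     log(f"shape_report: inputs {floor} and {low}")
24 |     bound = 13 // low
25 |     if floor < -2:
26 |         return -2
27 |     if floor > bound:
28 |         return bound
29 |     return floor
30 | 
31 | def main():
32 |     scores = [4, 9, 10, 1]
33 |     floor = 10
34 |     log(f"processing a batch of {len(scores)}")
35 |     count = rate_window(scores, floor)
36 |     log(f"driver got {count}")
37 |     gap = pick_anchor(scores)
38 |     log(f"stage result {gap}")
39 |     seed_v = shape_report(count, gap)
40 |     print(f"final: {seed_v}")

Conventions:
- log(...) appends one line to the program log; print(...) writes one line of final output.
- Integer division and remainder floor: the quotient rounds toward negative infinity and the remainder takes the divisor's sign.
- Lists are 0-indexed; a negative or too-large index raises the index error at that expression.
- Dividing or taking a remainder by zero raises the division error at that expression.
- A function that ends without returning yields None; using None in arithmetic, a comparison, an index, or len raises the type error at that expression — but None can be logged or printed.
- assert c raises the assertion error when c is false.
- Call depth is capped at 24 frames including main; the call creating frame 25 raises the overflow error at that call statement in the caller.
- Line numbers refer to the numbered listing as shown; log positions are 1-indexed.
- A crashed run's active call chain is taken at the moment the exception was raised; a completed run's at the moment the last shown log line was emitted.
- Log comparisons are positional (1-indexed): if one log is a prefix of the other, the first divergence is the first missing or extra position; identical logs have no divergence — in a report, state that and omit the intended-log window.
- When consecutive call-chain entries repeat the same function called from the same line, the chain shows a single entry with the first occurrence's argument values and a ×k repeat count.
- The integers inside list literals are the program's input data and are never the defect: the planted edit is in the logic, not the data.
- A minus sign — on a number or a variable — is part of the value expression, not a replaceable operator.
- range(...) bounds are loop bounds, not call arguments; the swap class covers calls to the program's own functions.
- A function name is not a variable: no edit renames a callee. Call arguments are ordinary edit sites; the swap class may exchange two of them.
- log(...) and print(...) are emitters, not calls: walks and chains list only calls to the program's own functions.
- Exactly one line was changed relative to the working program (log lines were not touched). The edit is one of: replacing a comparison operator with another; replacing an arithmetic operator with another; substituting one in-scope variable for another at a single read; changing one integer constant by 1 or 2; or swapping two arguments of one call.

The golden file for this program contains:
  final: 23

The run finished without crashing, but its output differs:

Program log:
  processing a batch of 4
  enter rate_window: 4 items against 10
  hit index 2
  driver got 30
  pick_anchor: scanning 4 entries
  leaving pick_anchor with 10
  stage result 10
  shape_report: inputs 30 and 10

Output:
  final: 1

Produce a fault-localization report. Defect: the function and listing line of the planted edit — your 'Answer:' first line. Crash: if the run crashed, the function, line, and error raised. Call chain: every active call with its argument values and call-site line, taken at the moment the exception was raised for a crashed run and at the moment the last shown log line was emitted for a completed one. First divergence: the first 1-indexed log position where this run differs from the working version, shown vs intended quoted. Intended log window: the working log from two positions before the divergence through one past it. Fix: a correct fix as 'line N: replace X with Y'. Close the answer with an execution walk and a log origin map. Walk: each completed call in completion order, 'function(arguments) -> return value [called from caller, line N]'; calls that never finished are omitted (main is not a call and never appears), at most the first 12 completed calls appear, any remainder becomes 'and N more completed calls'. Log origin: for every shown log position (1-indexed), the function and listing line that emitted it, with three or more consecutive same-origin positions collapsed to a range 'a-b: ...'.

Answer: the defect is in shape_report at line 24.
Key fact: The two runs log identically and part ways only at the printed values.
Call chain: main -> shape_report(30, 10) (called at line 39).
First divergence: none — the logs agree in full.
Execution walk:
  grade_run([4, 9, 10, 1], 10) -> 2  [called from rate_window, line 8]
  rate_window([4, 9, 10, 1], 10) -> 30  [called from main, line 35]
  pick_anchor([4, 9, 10, 1]) -> 10  [called from main, line 37]
  shape_report(30, 10) -> 1  [called from main, line 39]
Log line origins:
  1: logged in main at line 34
  2: logged in rate_window at line 7
  3: logged in rate_window at line 9
  4: logged in main at line 36
  5: logged in pick_anchor at line 14
  6: logged in pick_anchor at line 19
  7: logged in main at line 38
  8: logged in shape_report at line 23
A correct fix: line 24: replace `//` with `+`.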